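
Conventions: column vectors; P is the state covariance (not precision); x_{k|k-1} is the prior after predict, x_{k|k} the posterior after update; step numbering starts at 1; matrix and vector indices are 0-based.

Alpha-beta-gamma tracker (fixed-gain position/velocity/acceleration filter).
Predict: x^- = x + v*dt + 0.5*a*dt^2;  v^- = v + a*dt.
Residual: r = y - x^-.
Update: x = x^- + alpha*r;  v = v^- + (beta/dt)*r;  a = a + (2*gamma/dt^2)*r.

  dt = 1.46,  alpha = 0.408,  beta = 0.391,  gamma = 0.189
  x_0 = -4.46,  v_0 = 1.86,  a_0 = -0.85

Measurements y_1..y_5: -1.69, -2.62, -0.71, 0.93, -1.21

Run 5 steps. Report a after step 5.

step 1: x_pred=-2.6503  r=0.9603  x^+=-2.2585  v^+=0.8762  a^+=-0.6797
step 2: x_pred=-1.7037  r=-0.9163  x^+=-2.0776  v^+=-0.3616  a^+=-0.8422
step 3: x_pred=-3.5031  r=2.7931  x^+=-2.3635  v^+=-0.8432  a^+=-0.3469
step 4: x_pred=-3.9642  r=4.8942  x^+=-1.9674  v^+=-0.0389  a^+=0.5210
step 5: x_pred=-1.4689  r=0.2589  x^+=-1.3633  v^+=0.7911  a^+=0.5669

a_post = 0.5669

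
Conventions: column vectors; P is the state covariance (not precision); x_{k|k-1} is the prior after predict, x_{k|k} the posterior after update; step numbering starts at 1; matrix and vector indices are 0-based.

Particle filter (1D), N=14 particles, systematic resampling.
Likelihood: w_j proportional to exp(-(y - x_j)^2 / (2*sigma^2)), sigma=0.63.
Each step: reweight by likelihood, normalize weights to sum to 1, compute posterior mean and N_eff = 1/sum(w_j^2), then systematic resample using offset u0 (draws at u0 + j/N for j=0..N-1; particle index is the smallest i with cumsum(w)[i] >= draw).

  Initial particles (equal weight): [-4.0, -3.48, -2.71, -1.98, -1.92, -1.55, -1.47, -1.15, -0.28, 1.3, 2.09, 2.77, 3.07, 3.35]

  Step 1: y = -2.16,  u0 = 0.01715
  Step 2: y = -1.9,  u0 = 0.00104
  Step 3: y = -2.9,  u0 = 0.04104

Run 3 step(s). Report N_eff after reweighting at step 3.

step 1: w=[0.0034, 0.0268, 0.1642, 0.2307, 0.2235, 0.1504, 0.1319, 0.0665, 0.0028, 0.0000, 0.0000, 0.0000, 0.0000, 0.0000]  mean=-1.9415  Neff=5.7055  idx=[1, 2, 2, 3, 3, 3, 4, 4, 4, 5, 5, 6, 6, 7]
step 2: w=[0.0040, 0.0410, 0.0410, 0.0929, 0.0929, 0.0929, 0.0936, 0.0936, 0.0936, 0.0802, 0.0802, 0.0742, 0.0742, 0.0461]  mean=-1.8461  Neff=12.2721  idx=[0, 2, 3, 4, 5, 5, 6, 7, 8, 8, 9, 10, 11, 12]
step 3: w=[0.1444, 0.2108, 0.0759, 0.0759, 0.0759, 0.0759, 0.0658, 0.0658, 0.0658, 0.0658, 0.0222, 0.0222, 0.0168, 0.0168]  mean=-2.2984  Neff=9.3290  idx=[0, 0, 1, 1, 1, 2, 3, 4, 5, 6, 7, 8, 9, 12]

N_eff = 9.3290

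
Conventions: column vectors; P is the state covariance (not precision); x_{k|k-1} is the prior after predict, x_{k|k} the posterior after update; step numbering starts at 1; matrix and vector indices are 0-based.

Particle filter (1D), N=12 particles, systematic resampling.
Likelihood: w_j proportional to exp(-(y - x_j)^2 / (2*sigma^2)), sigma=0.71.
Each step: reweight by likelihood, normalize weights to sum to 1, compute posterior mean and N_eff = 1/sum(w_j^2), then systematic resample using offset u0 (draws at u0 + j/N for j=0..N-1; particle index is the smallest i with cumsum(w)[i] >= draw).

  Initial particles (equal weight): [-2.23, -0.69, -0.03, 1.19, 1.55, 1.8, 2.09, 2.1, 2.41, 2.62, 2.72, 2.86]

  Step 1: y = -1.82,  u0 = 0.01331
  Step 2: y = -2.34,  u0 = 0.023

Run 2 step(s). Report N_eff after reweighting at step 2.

N_eff = 9.3981

step 1: w=[0.7234, 0.2409, 0.0356, 0.0001, 0.0000, 0.0000, 0.0000, 0.0000, 0.0000, 0.0000, 0.0000, 0.0000]  mean=-1.7803  Neff=1.7164  idx=[0, 0, 0, 0, 0, 0, 0, 0, 0, 1, 1, 1]
step 2: w=[0.1086, 0.1086, 0.1086, 0.1086, 0.1086, 0.1086, 0.1086, 0.1086, 0.1086, 0.0074, 0.0074, 0.0074]  mean=-2.1959  Neff=9.3981  idx=[0, 0, 1, 2, 3, 4, 4, 5, 6, 7, 7, 8]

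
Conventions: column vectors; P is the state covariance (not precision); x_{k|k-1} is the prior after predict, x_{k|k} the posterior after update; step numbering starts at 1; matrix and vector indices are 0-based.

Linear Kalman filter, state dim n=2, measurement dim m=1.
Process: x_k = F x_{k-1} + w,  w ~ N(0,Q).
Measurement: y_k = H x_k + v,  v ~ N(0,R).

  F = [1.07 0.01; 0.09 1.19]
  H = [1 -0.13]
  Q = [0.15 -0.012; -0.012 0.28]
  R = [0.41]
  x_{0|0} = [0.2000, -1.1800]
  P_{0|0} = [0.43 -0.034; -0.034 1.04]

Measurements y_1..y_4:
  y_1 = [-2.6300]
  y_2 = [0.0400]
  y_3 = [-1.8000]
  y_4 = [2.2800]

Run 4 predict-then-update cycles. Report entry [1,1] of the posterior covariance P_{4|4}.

step 1: x^-=[0.2022, -1.3862]  P^-=[0.6417 -0.0015; -0.0015 1.7489]  S=[1.0816]  K=[0.5934; -0.2116]  nu=[-3.0124]  x^+=[-1.5855, -0.7487]  P^+=[0.2608 0.1343; 0.1343 1.7005]
step 2: x^-=[-1.7039, -1.0336]  P^-=[0.4516 0.2045; 0.2045 2.7190]  S=[0.8544]  K=[0.4975; -0.1744]  nu=[1.6096]  x^+=[-0.9033, -1.3143]  P^+=[0.2402 0.2786; 0.2786 2.6930]
step 3: x^-=[-0.9796, -1.6454]  P^-=[0.4312 0.3982; 0.3982 4.1551]  S=[0.8079]  K=[0.4697; -0.1758]  nu=[-1.0343]  x^+=[-1.4654, -1.4635]  P^+=[0.2530 0.4649; 0.4649 4.1302]
step 4: x^-=[-1.5826, -1.8735]  P^-=[0.4500 0.6538; 0.6538 6.2304]  S=[0.7953]  K=[0.4590; -0.1963]  nu=[3.6190]  x^+=[0.0784, -2.5839]  P^+=[0.2825 0.7255; 0.7255 6.1997]

P_post[1,1] = 6.1997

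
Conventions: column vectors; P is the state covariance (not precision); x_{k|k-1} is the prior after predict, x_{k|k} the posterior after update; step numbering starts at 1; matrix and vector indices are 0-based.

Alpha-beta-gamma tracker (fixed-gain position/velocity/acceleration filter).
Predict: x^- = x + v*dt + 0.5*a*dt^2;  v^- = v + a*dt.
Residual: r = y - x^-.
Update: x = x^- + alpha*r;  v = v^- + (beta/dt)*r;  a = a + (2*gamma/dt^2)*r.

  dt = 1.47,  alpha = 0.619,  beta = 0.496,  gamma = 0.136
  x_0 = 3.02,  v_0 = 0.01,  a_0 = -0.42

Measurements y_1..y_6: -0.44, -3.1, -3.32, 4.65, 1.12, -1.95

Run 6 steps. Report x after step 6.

step 1: x_pred=2.5809  r=-3.0209  x^+=0.7110  v^+=-1.6267  a^+=-0.8003
step 2: x_pred=-2.5449  r=-0.5551  x^+=-2.8885  v^+=-2.9904  a^+=-0.8701
step 3: x_pred=-8.2245  r=4.9045  x^+=-5.1886  v^+=-2.6146  a^+=-0.2528
step 4: x_pred=-9.3052  r=13.9552  x^+=-0.6669  v^+=1.7225  a^+=1.5038
step 5: x_pred=3.4899  r=-2.3699  x^+=2.0229  v^+=3.1334  a^+=1.2055
step 6: x_pred=7.9316  r=-9.8816  x^+=1.8149  v^+=1.5713  a^+=-0.0383

x_post = 1.8149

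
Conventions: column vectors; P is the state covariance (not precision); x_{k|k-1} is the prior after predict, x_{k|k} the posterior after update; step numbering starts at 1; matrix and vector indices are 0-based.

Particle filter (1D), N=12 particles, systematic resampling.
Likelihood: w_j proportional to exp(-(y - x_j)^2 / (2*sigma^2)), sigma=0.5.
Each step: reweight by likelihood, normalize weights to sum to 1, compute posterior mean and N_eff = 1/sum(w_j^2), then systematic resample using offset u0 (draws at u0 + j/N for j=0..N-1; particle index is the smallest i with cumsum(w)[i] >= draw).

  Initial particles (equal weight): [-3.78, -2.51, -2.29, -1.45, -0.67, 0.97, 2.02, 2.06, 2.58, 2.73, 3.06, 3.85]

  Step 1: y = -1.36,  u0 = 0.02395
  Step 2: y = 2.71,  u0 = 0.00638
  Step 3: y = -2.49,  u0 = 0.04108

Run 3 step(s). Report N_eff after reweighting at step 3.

step 1: w=[0.0000, 0.0439, 0.1096, 0.6080, 0.2385, 0.0000, 0.0000, 0.0000, 0.0000, 0.0000, 0.0000, 0.0000]  mean=-1.4025  Neff=2.2700  idx=[1, 2, 3, 3, 3, 3, 3, 3, 3, 4, 4, 4]
step 2: w=[0.0000, 0.0000, 0.0000, 0.0000, 0.0000, 0.0000, 0.0000, 0.0000, 0.0000, 0.3333, 0.3333, 0.3333]  mean=-0.6700  Neff=3.0001  idx=[9, 9, 9, 9, 10, 10, 10, 10, 11, 11, 11, 11]
step 3: w=[0.0833, 0.0833, 0.0833, 0.0833, 0.0833, 0.0833, 0.0833, 0.0833, 0.0833, 0.0833, 0.0833, 0.0833]  mean=-0.6700  Neff=12.0000  idx=[0, 1, 2, 3, 4, 5, 6, 7, 8, 9, 10, 11]

N_eff = 12.0000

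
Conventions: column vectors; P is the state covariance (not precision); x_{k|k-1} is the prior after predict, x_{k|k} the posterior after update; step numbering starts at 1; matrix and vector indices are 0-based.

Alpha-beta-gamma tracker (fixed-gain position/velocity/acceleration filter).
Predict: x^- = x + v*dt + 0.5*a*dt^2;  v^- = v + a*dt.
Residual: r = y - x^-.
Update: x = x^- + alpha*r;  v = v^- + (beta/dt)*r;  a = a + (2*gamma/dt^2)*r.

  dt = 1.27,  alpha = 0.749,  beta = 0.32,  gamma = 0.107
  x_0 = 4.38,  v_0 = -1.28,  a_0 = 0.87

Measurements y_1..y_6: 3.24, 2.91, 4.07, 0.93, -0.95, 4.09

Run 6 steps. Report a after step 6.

step 1: x_pred=3.4560  r=-0.2160  x^+=3.2942  v^+=-0.2295  a^+=0.8413
step 2: x_pred=3.6812  r=-0.7712  x^+=3.1036  v^+=0.6447  a^+=0.7390
step 3: x_pred=4.5183  r=-0.4483  x^+=4.1825  v^+=1.4703  a^+=0.6795
step 4: x_pred=6.5977  r=-5.6677  x^+=2.3526  v^+=0.9052  a^+=-0.0725
step 5: x_pred=3.4437  r=-4.3937  x^+=0.1528  v^+=-0.2939  a^+=-0.6554
step 6: x_pred=-0.7490  r=4.8390  x^+=2.8754  v^+=0.0930  a^+=-0.0134

a_post = -0.0134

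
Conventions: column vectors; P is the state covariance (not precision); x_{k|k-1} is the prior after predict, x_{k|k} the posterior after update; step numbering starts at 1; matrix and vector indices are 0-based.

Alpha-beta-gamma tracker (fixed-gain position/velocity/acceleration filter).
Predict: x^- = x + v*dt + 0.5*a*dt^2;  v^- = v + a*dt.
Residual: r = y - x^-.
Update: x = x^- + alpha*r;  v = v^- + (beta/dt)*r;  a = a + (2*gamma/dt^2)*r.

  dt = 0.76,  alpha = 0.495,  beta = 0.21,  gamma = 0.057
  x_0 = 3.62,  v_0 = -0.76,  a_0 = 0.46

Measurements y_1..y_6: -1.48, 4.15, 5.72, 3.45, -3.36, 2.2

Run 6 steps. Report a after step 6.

a_post = -0.3634

step 1: x_pred=3.1752  r=-4.6552  x^+=0.8709  v^+=-1.6967  a^+=-0.4588
step 2: x_pred=-0.5511  r=4.7011  x^+=1.7759  v^+=-0.7464  a^+=0.4691
step 3: x_pred=1.3441  r=4.3759  x^+=3.5102  v^+=0.8192  a^+=1.3327
step 4: x_pred=4.5177  r=-1.0677  x^+=3.9892  v^+=1.5370  a^+=1.1220
step 5: x_pred=5.4813  r=-8.8413  x^+=1.1049  v^+=-0.0533  a^+=-0.6230
step 6: x_pred=0.8845  r=1.3155  x^+=1.5357  v^+=-0.1632  a^+=-0.3634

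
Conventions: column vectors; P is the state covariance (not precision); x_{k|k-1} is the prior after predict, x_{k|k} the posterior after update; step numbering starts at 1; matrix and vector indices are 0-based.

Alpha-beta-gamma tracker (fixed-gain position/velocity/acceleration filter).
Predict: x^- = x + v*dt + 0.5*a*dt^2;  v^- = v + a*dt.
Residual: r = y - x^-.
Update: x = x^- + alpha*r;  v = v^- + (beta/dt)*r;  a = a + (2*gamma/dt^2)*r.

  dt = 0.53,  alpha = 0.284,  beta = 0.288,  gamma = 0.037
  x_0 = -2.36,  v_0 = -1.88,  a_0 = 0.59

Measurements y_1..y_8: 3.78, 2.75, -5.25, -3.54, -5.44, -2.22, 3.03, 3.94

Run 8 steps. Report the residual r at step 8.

step 1: x_pred=-3.2735  r=7.0535  x^+=-1.2703  v^+=2.2656  a^+=2.4482
step 2: x_pred=0.2743  r=2.4757  x^+=0.9774  v^+=4.9084  a^+=3.1004
step 3: x_pred=4.0143  r=-9.2643  x^+=1.3832  v^+=1.5174  a^+=0.6598
step 4: x_pred=2.2801  r=-5.8201  x^+=0.6272  v^+=-1.2955  a^+=-0.8734
step 5: x_pred=-0.1821  r=-5.2579  x^+=-1.6753  v^+=-4.6156  a^+=-2.2586
step 6: x_pred=-4.4388  r=2.2188  x^+=-3.8087  v^+=-4.6069  a^+=-1.6741
step 7: x_pred=-6.4854  r=9.5154  x^+=-3.7831  v^+=-0.3235  a^+=0.8327
step 8: x_pred=-3.8376  r=7.7776  x^+=-1.6287  v^+=4.3441  a^+=2.8816

resid = 7.7776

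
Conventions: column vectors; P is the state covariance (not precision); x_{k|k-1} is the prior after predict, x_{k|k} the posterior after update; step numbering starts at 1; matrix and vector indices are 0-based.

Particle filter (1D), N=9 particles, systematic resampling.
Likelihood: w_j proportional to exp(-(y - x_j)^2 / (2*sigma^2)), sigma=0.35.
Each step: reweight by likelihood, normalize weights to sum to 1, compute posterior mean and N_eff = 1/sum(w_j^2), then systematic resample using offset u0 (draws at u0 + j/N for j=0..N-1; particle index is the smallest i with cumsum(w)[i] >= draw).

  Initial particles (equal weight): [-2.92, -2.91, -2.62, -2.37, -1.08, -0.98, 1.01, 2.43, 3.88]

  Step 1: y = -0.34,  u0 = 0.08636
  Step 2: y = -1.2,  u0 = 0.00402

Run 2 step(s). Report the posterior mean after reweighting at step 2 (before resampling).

step 1: w=[0.0000, 0.0000, 0.0000, 0.0000, 0.3621, 0.6359, 0.0020, 0.0000, 0.0000]  mean=-1.0122  Neff=1.8674  idx=[4, 4, 4, 5, 5, 5, 5, 5, 5]
step 2: w=[0.1216, 0.1216, 0.1216, 0.1059, 0.1059, 0.1059, 0.1059, 0.1059, 0.1059]  mean=-1.0165  Neff=8.9599  idx=[0, 0, 1, 2, 3, 4, 5, 6, 7]

post_mean = -1.0165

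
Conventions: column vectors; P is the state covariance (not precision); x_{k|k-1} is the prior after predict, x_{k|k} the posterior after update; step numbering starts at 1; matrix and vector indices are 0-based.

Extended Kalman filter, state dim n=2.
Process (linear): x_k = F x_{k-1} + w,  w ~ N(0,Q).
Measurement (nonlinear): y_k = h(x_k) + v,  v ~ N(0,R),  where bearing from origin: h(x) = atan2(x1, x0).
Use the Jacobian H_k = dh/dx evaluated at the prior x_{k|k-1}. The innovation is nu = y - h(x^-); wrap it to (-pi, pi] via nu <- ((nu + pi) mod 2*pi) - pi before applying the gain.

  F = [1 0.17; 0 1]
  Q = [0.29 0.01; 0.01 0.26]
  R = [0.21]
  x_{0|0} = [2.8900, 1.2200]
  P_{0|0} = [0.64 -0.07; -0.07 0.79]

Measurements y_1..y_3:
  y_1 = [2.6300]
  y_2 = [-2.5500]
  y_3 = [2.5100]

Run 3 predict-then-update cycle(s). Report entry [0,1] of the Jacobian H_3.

H_jac[0,1] = 0.0788

step 1: x^-=[3.0974, 1.2200]  P^-=[0.9290 0.0743; 0.0743 1.0500]  H_jac=[-0.1101 0.2795]  S=[0.2987]  K=[-0.2729; 0.9551]  nu=[2.2548]  x^+=[2.4822, 3.3735]  P^+=[0.9068 0.1521; 0.1521 0.7775]
step 2: x^-=[3.0556, 3.3735]  P^-=[1.2710 0.2943; 0.2943 1.0375]  H_jac=[-0.1628 0.1475]  S=[0.2521]  K=[-0.6487; 0.4169]  nu=[2.8984]  x^+=[1.1756, 4.5817]  P^+=[1.1649 0.3625; 0.3625 0.9937]
step 3: x^-=[1.9544, 4.5817]  P^-=[1.6069 0.5414; 0.5414 1.2537]  H_jac=[-0.1847 0.0788]  S=[0.2568]  K=[-0.9893; -0.0048]  nu=[1.3424]  x^+=[0.6264, 4.5753]  P^+=[1.3555 0.5402; 0.5402 1.2537]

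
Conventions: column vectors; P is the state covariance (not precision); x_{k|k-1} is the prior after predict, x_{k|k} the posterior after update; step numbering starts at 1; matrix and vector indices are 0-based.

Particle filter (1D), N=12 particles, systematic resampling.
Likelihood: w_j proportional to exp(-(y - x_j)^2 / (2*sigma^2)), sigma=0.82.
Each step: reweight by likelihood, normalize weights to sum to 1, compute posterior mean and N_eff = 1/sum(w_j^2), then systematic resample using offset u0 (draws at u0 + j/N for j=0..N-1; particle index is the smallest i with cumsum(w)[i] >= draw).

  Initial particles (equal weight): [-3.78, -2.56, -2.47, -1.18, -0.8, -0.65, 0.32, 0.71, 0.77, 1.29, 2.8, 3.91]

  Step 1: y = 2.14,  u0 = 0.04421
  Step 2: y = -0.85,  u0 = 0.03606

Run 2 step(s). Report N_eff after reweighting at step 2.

step 1: w=[0.0000, 0.0000, 0.0000, 0.0001, 0.0008, 0.0016, 0.0434, 0.1114, 0.1263, 0.2979, 0.3688, 0.0496]  mean=1.7994  Neff=3.8838  idx=[6, 7, 8, 9, 9, 9, 9, 10, 10, 10, 10, 11]
step 2: w=[0.4516, 0.2046, 0.1776, 0.0415, 0.0415, 0.0415, 0.0415, 0.0001, 0.0001, 0.0001, 0.0001, 0.0000]  mean=0.6413  Neff=3.5180  idx=[0, 0, 0, 0, 0, 1, 1, 1, 2, 2, 3, 5]

N_eff = 3.5180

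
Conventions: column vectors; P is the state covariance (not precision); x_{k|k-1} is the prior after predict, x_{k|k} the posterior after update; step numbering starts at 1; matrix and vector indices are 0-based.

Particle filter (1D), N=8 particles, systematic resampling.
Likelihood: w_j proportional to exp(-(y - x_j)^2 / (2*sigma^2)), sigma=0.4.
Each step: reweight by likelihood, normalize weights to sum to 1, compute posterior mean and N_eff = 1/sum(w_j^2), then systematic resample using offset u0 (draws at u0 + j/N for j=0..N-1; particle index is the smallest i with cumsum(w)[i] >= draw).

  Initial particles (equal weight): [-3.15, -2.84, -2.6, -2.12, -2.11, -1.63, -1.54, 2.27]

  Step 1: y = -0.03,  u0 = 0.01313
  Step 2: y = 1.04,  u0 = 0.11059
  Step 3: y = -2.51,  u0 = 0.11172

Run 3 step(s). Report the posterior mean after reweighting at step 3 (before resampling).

step 1: w=[0.0000, 0.0000, 0.0000, 0.0010, 0.0012, 0.2936, 0.7041, 0.0001]  mean=-1.5675  Neff=1.7182  idx=[5, 5, 5, 6, 6, 6, 6, 6]
step 2: w=[0.0402, 0.0402, 0.0402, 0.1759, 0.1759, 0.1759, 0.1759, 0.1759]  mean=-1.5508  Neff=6.2682  idx=[2, 3, 4, 5, 5, 6, 7, 7]
step 3: w=[0.1938, 0.1152, 0.1152, 0.1152, 0.1152, 0.1152, 0.1152, 0.1152]  mean=-1.5574  Neff=7.6683  idx=[0, 1, 2, 3, 4, 5, 6, 7]

post_mean = -1.5574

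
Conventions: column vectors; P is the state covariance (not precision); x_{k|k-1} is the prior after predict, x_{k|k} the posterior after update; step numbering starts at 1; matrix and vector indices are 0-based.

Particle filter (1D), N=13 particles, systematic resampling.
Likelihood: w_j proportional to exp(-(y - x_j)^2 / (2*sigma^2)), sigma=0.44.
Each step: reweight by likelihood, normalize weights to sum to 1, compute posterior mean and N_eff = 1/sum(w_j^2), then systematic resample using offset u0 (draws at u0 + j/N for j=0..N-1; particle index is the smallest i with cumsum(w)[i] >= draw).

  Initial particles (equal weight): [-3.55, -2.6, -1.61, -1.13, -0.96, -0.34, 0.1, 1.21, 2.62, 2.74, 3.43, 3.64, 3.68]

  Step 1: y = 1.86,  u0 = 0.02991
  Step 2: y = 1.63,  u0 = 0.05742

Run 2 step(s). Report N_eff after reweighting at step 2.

step 1: w=[0.0000, 0.0000, 0.0000, 0.0000, 0.0000, 0.0000, 0.0005, 0.4807, 0.3220, 0.1937, 0.0025, 0.0004, 0.0003]  mean=1.9670  Neff=2.6863  idx=[7, 7, 7, 7, 7, 7, 8, 8, 8, 8, 8, 9, 9]
step 2: w=[0.1480, 0.1480, 0.1480, 0.1480, 0.1480, 0.1480, 0.0186, 0.0186, 0.0186, 0.0186, 0.0186, 0.0097, 0.0097]  mean=1.3705  Neff=7.5032  idx=[0, 0, 1, 1, 2, 2, 3, 4, 4, 5, 5, 6, 10]

N_eff = 7.5032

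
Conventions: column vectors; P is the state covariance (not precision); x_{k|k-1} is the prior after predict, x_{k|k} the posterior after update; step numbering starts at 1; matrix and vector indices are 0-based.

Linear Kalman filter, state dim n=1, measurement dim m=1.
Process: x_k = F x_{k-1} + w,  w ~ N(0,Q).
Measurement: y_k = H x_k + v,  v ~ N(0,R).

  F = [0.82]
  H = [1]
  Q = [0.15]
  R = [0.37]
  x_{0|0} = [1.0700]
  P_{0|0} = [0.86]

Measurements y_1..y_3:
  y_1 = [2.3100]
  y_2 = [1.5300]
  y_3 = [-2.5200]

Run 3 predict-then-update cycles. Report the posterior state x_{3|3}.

x_post = [-0.3267]

step 1: x^-=[0.8774]  P^-=[0.7283]  S=[1.0983]  K=[0.6631]  nu=[1.4326]  x^+=[1.8274]  P^+=[0.2453]
step 2: x^-=[1.4984]  P^-=[0.3150]  S=[0.6850]  K=[0.4598]  nu=[0.0316]  x^+=[1.5130]  P^+=[0.1701]
step 3: x^-=[1.2406]  P^-=[0.2644]  S=[0.6344]  K=[0.4168]  nu=[-3.7606]  x^+=[-0.3267]  P^+=[0.1542]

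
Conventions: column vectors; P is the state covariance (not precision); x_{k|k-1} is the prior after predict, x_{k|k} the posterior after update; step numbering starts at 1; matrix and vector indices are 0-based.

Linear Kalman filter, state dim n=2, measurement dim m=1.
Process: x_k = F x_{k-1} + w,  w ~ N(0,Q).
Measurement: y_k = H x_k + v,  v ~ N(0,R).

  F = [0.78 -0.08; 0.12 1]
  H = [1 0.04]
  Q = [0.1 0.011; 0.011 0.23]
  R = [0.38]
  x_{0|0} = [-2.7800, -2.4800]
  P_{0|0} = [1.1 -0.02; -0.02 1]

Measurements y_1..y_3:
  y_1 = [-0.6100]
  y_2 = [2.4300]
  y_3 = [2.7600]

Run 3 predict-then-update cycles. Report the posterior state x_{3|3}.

x_post = [1.5410, -3.1731]

step 1: x^-=[-1.9700, -2.8136]  P^-=[0.7781 0.0186; 0.0186 1.2410]  S=[1.1616]  K=[0.6705; 0.0587]  nu=[1.4725]  x^+=[-0.9826, -2.7272]  P^+=[0.2559 -0.0272; -0.0272 1.2370]
step 2: x^-=[-0.5483, -2.8451]  P^-=[0.2670 -0.0849; -0.0849 1.4642]  S=[0.6425]  K=[0.4102; -0.0411]  nu=[3.0921]  x^+=[0.7202, -2.9720]  P^+=[0.1589 -0.0741; -0.0741 1.4631]
step 3: x^-=[0.7995, -2.8856]  P^-=[0.2153 -0.1483; -0.1483 1.6776]  S=[0.5861]  K=[0.3572; -0.1385]  nu=[2.0759]  x^+=[1.5410, -3.1731]  P^+=[0.1405 -0.1193; -0.1193 1.6664]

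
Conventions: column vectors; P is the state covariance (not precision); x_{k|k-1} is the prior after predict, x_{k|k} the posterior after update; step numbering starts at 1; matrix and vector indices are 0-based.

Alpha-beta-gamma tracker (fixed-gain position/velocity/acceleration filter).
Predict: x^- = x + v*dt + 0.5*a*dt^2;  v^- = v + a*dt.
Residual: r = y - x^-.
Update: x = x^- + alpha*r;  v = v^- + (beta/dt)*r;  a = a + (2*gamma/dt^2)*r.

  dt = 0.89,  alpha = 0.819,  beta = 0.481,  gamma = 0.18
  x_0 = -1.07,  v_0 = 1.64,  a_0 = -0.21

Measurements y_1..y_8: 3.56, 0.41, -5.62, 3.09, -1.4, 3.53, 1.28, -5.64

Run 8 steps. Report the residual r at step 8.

step 1: x_pred=0.3064  r=3.2536  x^+=2.9711  v^+=3.2115  a^+=1.2687
step 2: x_pred=6.3318  r=-5.9218  x^+=1.4818  v^+=1.1402  a^+=-1.4227
step 3: x_pred=1.9332  r=-7.5532  x^+=-4.2529  v^+=-4.2081  a^+=-4.8555
step 4: x_pred=-9.9211  r=13.0111  x^+=0.7350  v^+=-1.4977  a^+=1.0579
step 5: x_pred=-0.1789  r=-1.2211  x^+=-1.1790  v^+=-1.2161  a^+=0.5029
step 6: x_pred=-2.0621  r=5.5921  x^+=2.5178  v^+=2.2538  a^+=3.0445
step 7: x_pred=5.7295  r=-4.4495  x^+=2.0854  v^+=2.5587  a^+=1.0222
step 8: x_pred=4.7674  r=-10.4074  x^+=-3.7563  v^+=-2.1562  a^+=-3.7078

resid = -10.4074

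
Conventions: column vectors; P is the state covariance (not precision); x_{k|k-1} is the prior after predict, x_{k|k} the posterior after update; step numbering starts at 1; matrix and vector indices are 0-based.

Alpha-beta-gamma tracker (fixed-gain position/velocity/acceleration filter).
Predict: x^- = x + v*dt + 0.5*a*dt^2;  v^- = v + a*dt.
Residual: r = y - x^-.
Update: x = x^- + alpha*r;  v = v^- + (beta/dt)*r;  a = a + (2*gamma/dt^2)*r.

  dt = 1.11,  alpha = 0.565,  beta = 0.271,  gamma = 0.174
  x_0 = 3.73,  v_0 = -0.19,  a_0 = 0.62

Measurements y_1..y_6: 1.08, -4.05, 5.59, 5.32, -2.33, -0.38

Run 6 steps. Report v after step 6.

v_post = 1.1075

step 1: x_pred=3.9011  r=-2.8211  x^+=2.3072  v^+=-0.1905  a^+=-0.1768
step 2: x_pred=1.9867  r=-6.0367  x^+=-1.4240  v^+=-1.8606  a^+=-1.8818
step 3: x_pred=-4.6486  r=10.2386  x^+=1.1362  v^+=-1.4498  a^+=1.0100
step 4: x_pred=0.1492  r=5.1708  x^+=3.0707  v^+=0.9338  a^+=2.4705
step 5: x_pred=5.6291  r=-7.9591  x^+=1.1322  v^+=1.7328  a^+=0.2225
step 6: x_pred=3.1927  r=-3.5727  x^+=1.1741  v^+=1.1075  a^+=-0.7866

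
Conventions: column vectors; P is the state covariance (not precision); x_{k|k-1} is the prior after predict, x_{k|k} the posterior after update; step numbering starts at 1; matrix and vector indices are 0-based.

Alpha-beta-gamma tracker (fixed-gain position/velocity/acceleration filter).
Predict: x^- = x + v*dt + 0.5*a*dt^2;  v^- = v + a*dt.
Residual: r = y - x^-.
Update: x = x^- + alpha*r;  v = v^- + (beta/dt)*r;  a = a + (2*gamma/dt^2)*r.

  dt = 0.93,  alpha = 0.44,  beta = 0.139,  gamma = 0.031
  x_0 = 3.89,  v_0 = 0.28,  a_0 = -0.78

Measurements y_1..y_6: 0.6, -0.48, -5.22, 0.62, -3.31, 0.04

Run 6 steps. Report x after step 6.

step 1: x_pred=3.8131  r=-3.2131  x^+=2.3993  v^+=-0.9256  a^+=-1.0103
step 2: x_pred=1.1016  r=-1.5816  x^+=0.4057  v^+=-2.1016  a^+=-1.1237
step 3: x_pred=-2.0348  r=-3.1852  x^+=-3.4363  v^+=-3.6227  a^+=-1.3520
step 4: x_pred=-7.3901  r=8.0101  x^+=-3.8657  v^+=-3.6829  a^+=-0.7778
step 5: x_pred=-7.6272  r=4.3172  x^+=-5.7276  v^+=-3.7611  a^+=-0.4684
step 6: x_pred=-9.4279  r=9.4679  x^+=-5.2620  v^+=-2.7815  a^+=0.2103

x_post = -5.2620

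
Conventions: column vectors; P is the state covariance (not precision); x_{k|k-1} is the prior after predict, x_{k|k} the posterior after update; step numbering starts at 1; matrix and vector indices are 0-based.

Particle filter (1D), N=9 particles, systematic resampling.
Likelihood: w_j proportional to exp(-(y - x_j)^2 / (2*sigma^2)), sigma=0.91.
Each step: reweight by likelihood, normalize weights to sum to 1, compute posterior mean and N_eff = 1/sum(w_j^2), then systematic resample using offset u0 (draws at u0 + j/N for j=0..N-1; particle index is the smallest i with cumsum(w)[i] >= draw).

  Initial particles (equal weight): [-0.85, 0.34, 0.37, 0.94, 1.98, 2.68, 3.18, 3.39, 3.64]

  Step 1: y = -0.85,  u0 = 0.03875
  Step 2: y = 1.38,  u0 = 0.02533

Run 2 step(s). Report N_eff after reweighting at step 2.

step 1: w=[0.5037, 0.2142, 0.2050, 0.0728, 0.0040, 0.0003, 0.0000, 0.0000, 0.0000]  mean=-0.2022  Neff=2.8825  idx=[0, 0, 0, 0, 0, 1, 1, 2, 3]
step 2: w=[0.0183, 0.0183, 0.0183, 0.0183, 0.0183, 0.1914, 0.1914, 0.1987, 0.3272]  mean=0.4336  Neff=4.5152  idx=[1, 5, 5, 6, 6, 7, 8, 8, 8]

N_eff = 4.5152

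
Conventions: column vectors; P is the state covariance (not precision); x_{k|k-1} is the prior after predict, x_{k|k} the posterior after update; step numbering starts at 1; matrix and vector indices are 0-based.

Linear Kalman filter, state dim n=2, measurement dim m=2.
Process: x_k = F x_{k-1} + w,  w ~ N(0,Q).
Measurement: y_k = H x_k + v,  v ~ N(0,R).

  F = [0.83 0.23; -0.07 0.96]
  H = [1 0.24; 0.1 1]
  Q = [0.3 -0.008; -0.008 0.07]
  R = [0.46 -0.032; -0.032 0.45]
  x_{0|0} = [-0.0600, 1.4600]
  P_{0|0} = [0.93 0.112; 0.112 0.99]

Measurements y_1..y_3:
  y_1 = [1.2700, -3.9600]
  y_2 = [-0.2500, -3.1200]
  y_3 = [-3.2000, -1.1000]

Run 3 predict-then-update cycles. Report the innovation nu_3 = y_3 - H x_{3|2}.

innov = [-2.2271, 1.3467]

step 1: x^-=[0.2860, 1.4058]  P^-=[1.0358 0.2440; 0.2440 0.9719]  S=[1.6689 0.5547; 0.5547 1.4810]  K=[0.6599 -0.0125; 0.0713 0.6460]  nu=[0.6466, -5.3944]  x^+=[0.7799, -2.0329]  P^+=[0.3180 -0.0585; -0.0585 0.2943]
step 2: x^-=[0.1797, -2.0062]  P^-=[0.5123 -0.0072; -0.0072 0.3506]  S=[0.9890 0.0960; 0.0960 0.8043]  K=[0.5169 -0.0070; 0.0360 0.4307]  nu=[0.0518, -1.1318]  x^+=[0.2143, -2.4918]  P^+=[0.2487 -0.0445; -0.0445 0.1971]
step 3: x^-=[-0.3952, -2.4072]  P^-=[0.4647 -0.0137; -0.0137 0.2589]  S=[0.9331 0.0626; 0.0626 0.7108]  K=[0.4944 0.0026; 0.0278 0.3598]  nu=[-2.2271, 1.3467]  x^+=[-1.4927, -1.9844]  P^+=[0.2365 -0.0383; -0.0383 0.1649]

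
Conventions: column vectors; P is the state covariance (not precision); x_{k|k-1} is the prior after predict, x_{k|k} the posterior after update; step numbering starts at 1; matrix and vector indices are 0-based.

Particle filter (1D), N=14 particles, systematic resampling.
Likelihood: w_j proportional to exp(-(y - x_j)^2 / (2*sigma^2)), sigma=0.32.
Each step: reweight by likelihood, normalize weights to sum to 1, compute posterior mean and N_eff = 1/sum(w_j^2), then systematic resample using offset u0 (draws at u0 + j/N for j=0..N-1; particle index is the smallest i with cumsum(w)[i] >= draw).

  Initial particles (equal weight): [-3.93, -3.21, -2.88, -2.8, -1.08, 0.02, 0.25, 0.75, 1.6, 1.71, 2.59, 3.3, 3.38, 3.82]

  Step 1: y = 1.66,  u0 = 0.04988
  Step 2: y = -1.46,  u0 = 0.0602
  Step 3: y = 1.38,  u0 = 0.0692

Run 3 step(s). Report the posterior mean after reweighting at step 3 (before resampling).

post_mean = 1.6060

step 1: w=[0.0000, 0.0000, 0.0000, 0.0000, 0.0000, 0.0000, 0.0000, 0.0088, 0.4906, 0.4933, 0.0073, 0.0000, 0.0000, 0.0000]  mean=1.6540  Neff=2.0654  idx=[8, 8, 8, 8, 8, 8, 8, 9, 9, 9, 9, 9, 9, 9]
step 2: w=[0.1380, 0.1380, 0.1380, 0.1380, 0.1380, 0.1380, 0.1380, 0.0049, 0.0049, 0.0049, 0.0049, 0.0049, 0.0049, 0.0049]  mean=1.6037  Neff=7.4924  idx=[0, 0, 1, 1, 2, 3, 3, 4, 4, 5, 5, 6, 6, 11]
step 3: w=[0.0728, 0.0728, 0.0728, 0.0728, 0.0728, 0.0728, 0.0728, 0.0728, 0.0728, 0.0728, 0.0728, 0.0728, 0.0728, 0.0541]  mean=1.6060  Neff=13.9373  idx=[0, 1, 2, 3, 4, 5, 6, 7, 8, 9, 10, 11, 12, 13]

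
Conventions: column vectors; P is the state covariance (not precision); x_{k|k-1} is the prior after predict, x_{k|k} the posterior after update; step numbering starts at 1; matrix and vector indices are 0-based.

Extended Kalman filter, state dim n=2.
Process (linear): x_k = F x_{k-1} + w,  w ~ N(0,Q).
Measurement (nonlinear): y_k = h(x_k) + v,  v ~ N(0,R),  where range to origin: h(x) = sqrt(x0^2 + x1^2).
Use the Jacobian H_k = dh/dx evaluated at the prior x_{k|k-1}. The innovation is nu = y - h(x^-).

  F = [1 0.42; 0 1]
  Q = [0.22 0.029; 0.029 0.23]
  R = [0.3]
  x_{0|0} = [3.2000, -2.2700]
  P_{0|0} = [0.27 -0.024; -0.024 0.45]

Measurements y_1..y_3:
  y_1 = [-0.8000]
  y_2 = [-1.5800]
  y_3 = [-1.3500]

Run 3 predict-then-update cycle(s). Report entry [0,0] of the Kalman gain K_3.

step 1: x^-=[2.2466, -2.2700]  P^-=[0.5492 0.1940; 0.1940 0.6800]  H_jac=[0.7034 -0.7108]  S=[0.7213]  K=[0.3445; -0.4809]  nu=[-3.9938]  x^+=[0.8709, -0.3495]  P^+=[0.4636 0.3135; 0.3135 0.5132]
step 2: x^-=[0.7241, -0.3495]  P^-=[1.0375 0.5580; 0.5580 0.7432]  H_jac=[0.9006 -0.4347]  S=[0.8450]  K=[0.8187; 0.2124]  nu=[-2.3841]  x^+=[-1.2277, -0.8559]  P^+=[0.4711 0.4111; 0.4111 0.7051]
step 3: x^-=[-1.5872, -0.8559]  P^-=[1.1608 0.7362; 0.7362 0.9351]  H_jac=[-0.8802 -0.4747]  S=[2.0251]  K=[-0.6771; -0.5392]  nu=[-3.1533]  x^+=[0.5478, 0.8441]  P^+=[0.2324 -0.0031; -0.0031 0.3464]

K[0,0] = -0.6771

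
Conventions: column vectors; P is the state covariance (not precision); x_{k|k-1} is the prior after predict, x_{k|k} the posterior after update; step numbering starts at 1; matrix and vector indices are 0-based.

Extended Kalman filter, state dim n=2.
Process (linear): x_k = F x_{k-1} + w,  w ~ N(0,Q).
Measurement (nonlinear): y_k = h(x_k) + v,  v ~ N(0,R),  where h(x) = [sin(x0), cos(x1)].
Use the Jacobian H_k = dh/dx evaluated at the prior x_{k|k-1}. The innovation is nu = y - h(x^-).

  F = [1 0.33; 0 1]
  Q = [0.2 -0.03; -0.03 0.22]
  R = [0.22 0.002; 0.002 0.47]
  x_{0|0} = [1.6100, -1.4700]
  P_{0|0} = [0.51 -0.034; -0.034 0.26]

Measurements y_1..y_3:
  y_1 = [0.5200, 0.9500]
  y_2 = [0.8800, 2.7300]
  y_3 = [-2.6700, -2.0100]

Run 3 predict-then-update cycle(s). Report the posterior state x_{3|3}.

x_post = [-1.5068, -0.1540]

step 1: x^-=[1.1249, -1.4700]  P^-=[0.7159 0.0218; 0.0218 0.4800]  H_jac=[0.4313 0.0000; 0.0000 0.9949]  S=[0.3531 0.0114; 0.0114 0.9451]  K=[0.8738 0.0125; 0.0104 0.5052]  nu=[-0.3822, 0.8494]  x^+=[0.8015, -1.0449]  P^+=[0.4458 0.0076; 0.0076 0.2387]
step 2: x^-=[0.4567, -1.0449]  P^-=[0.6769 0.0564; 0.0564 0.4587]  H_jac=[0.8975 0.0000; 0.0000 0.8649]  S=[0.7652 0.0458; 0.0458 0.8131]  K=[0.7929 0.0153; 0.0371 0.4858]  nu=[0.4390, 2.2280]  x^+=[0.8390, 0.0537]  P^+=[0.1944 0.0102; 0.0102 0.2641]
step 3: x^-=[0.8567, 0.0537]  P^-=[0.4299 0.0673; 0.0673 0.4841]  H_jac=[0.6549 0.0000; 0.0000 -0.0537]  S=[0.4044 -0.0004; -0.0004 0.4714]  K=[0.6962 -0.0071; 0.1090 -0.0551]  nu=[-3.4257, -3.0086]  x^+=[-1.5068, -0.1540]  P^+=[0.2338 0.0364; 0.0364 0.4778]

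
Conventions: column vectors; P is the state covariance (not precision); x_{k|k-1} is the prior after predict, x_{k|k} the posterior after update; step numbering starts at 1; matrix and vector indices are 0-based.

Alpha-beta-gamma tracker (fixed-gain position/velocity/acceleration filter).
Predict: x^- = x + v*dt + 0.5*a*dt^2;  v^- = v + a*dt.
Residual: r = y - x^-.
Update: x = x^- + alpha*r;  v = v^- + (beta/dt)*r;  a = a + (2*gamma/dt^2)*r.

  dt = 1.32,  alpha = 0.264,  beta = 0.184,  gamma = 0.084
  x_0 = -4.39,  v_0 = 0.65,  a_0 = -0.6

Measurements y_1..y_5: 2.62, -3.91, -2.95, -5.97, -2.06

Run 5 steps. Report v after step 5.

v_post = -1.5289

step 1: x_pred=-4.0547  r=6.6747  x^+=-2.2926  v^+=0.7884  a^+=0.0436
step 2: x_pred=-1.2139  r=-2.6961  x^+=-1.9257  v^+=0.4701  a^+=-0.2164
step 3: x_pred=-1.4937  r=-1.4563  x^+=-1.8781  v^+=-0.0185  a^+=-0.3568
step 4: x_pred=-2.2134  r=-3.7566  x^+=-3.2052  v^+=-1.0131  a^+=-0.7190
step 5: x_pred=-5.1689  r=3.1089  x^+=-4.3482  v^+=-1.5289  a^+=-0.4192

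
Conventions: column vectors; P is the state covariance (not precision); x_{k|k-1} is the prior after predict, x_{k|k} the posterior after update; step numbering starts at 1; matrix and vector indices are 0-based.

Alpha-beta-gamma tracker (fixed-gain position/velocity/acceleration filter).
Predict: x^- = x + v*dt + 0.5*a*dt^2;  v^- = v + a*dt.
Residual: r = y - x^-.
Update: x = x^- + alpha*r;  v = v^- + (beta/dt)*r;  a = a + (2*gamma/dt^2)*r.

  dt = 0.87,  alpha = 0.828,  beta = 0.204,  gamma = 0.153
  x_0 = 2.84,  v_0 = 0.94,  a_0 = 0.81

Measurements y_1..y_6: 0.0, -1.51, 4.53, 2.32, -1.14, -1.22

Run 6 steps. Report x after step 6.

x_post = -1.2126

step 1: x_pred=3.9643  r=-3.9643  x^+=0.6819  v^+=0.7151  a^+=-0.7927
step 2: x_pred=1.0040  r=-2.5140  x^+=-1.0776  v^+=-0.5640  a^+=-1.8091
step 3: x_pred=-2.2529  r=6.7829  x^+=3.3633  v^+=-0.5474  a^+=0.9331
step 4: x_pred=3.2402  r=-0.9202  x^+=2.4783  v^+=0.0486  a^+=0.5611
step 5: x_pred=2.7329  r=-3.8729  x^+=-0.4739  v^+=-0.3714  a^+=-1.0046
step 6: x_pred=-1.1771  r=-0.0429  x^+=-1.2126  v^+=-1.2554  a^+=-1.0220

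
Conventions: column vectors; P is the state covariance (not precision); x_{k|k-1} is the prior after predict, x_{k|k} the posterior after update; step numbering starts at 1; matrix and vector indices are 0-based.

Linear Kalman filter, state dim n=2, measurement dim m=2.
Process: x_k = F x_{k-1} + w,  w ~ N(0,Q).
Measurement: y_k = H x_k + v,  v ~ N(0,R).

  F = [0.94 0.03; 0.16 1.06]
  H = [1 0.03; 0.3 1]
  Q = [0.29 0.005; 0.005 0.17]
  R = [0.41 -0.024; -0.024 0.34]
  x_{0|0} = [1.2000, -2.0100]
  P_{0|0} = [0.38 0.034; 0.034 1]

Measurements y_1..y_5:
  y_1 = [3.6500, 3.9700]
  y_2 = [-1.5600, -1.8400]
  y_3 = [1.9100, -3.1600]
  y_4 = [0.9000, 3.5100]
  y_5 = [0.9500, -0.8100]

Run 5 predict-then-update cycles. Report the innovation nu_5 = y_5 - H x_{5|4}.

innov = [-0.3156, -2.2328]

step 1: x^-=[1.0677, -1.9386]  P^-=[0.6286 0.1280; 0.1280 1.3149]  S=[1.0474 0.3332; 0.3332 1.7882]  K=[0.5820 0.0686; -0.0859 0.7728]  nu=[2.6405, 5.5883]  x^+=[2.9877, 2.1529]  P^+=[0.2388 -0.0623; -0.0623 0.2835]
step 2: x^-=[2.8730, 2.7601]  P^-=[0.4978 -0.0124; -0.0124 0.4735]  S=[0.9074 0.1270; 0.1270 0.8509]  K=[0.5368 0.0808; -0.0769 0.5636]  nu=[-4.5158, -5.4621]  x^+=[0.0076, 0.0290]  P^+=[0.2197 -0.0513; -0.0513 0.2089]
step 3: x^-=[0.0081, 0.0320]  P^-=[0.4814 -0.0067; -0.0067 0.3929]  S=[0.8914 0.1254; 0.1254 0.7722]  K=[0.5268 0.0928; -0.0671 0.5171]  nu=[1.9010, -3.1944]  x^+=[0.7132, -1.7473]  P^+=[0.2151 -0.0456; -0.0456 0.1911]
step 4: x^-=[0.6180, -1.7381]  P^-=[0.4777 -0.0023; -0.0023 0.3748]  S=[0.8879 0.1283; 0.1283 0.7564]  K=[0.5238 0.0976; -0.0629 0.5052]  nu=[0.3342, 5.0627]  x^+=[1.2873, 0.7987]  P^+=[0.2137 -0.0435; -0.0435 0.1863]
step 5: x^-=[1.2341, 1.0526]  P^-=[0.4766 -0.0005; -0.0005 0.3701]  S=[0.8869 0.1296; 0.1296 0.7527]  K=[0.5228 0.0993; -0.0614 0.5021]  nu=[-0.3156, -2.2328]  x^+=[0.8473, -0.0490]  P^+=[0.2133 -0.0428; -0.0428 0.1850]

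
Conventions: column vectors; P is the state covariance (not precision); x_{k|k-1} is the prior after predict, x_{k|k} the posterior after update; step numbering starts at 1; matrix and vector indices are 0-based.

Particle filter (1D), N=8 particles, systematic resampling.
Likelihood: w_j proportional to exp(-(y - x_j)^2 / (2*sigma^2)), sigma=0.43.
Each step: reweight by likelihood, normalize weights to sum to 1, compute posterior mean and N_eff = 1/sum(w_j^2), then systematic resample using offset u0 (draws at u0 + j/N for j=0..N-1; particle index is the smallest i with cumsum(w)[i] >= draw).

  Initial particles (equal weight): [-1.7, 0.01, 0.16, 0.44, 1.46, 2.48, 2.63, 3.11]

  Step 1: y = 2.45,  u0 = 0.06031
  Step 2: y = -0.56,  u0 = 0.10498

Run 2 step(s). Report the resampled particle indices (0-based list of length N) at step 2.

resampled_idx = [0, 0, 1, 2, 2, 3, 3, 5]

step 1: w=[0.0000, 0.0000, 0.0000, 0.0000, 0.0308, 0.4352, 0.3997, 0.1343]  mean=2.5931  Neff=2.7166  idx=[5, 5, 5, 5, 6, 6, 6, 7]
step 2: w=[0.2359, 0.2359, 0.2359, 0.2359, 0.0188, 0.0188, 0.0188, 0.0000]  mean=2.4885  Neff=4.4723  idx=[0, 0, 1, 2, 2, 3, 3, 5]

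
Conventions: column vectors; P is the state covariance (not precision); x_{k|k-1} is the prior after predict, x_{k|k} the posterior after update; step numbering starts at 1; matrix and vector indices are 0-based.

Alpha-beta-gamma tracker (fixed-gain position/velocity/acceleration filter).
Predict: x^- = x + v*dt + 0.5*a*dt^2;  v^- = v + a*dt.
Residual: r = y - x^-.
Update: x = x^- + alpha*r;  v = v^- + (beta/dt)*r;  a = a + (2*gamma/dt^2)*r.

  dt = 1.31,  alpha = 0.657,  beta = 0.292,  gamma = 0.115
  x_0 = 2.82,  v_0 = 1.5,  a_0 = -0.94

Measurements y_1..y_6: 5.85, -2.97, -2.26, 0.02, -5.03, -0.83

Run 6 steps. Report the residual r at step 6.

resid = 9.7376

step 1: x_pred=3.9784  r=1.8716  x^+=5.2081  v^+=0.6858  a^+=-0.6892
step 2: x_pred=5.5151  r=-8.4851  x^+=-0.0596  v^+=-2.1084  a^+=-1.8264
step 3: x_pred=-4.3887  r=2.1287  x^+=-2.9901  v^+=-4.0264  a^+=-1.5411
step 4: x_pred=-9.5871  r=9.6071  x^+=-3.2752  v^+=-3.9038  a^+=-0.2535
step 5: x_pred=-8.6067  r=3.5767  x^+=-6.2568  v^+=-3.4386  a^+=0.2259
step 6: x_pred=-10.5676  r=9.7376  x^+=-4.1700  v^+=-0.9722  a^+=1.5310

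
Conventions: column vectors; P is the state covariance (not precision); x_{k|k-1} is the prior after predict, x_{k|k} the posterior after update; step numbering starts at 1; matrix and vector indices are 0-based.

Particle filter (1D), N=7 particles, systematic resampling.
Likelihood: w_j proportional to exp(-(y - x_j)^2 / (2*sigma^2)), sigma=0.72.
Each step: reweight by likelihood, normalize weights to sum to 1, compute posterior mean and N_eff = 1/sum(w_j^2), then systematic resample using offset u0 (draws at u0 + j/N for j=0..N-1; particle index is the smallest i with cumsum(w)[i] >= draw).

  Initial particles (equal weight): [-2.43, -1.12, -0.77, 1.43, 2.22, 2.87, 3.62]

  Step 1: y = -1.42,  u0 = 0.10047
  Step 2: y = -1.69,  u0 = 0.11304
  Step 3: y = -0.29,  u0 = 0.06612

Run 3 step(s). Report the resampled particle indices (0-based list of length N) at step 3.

resampled_idx = [1, 2, 3, 4, 5, 5, 6]

step 1: w=[0.1911, 0.4686, 0.3401, 0.0002, 0.0000, 0.0000, 0.0000]  mean=-1.2508  Neff=2.6897  idx=[0, 1, 1, 1, 2, 2, 2]
step 2: w=[0.1435, 0.1779, 0.1779, 0.1779, 0.1076, 0.1076, 0.1076]  mean=-1.1950  Neff=6.6544  idx=[0, 1, 2, 3, 4, 5, 6]
step 3: w=[0.0030, 0.1300, 0.1300, 0.1300, 0.2023, 0.2023, 0.2023]  mean=-0.9116  Neff=5.7636  idx=[1, 2, 3, 4, 5, 5, 6]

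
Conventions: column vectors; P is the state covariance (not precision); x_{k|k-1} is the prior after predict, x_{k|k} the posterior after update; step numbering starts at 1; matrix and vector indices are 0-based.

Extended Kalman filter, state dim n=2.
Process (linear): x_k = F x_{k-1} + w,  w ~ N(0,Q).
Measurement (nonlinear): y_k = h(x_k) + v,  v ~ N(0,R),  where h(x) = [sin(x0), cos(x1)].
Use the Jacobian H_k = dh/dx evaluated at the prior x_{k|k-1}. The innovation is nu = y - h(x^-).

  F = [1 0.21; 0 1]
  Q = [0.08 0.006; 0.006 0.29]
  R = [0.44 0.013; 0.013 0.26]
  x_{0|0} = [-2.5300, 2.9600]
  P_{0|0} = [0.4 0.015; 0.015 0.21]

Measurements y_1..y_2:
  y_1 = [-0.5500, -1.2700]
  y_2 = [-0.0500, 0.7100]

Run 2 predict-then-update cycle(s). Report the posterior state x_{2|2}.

x_post = [-1.3070, 2.6100]

step 1: x^-=[-1.9084, 2.9600]  P^-=[0.4956 0.0651; 0.0651 0.5000]  H_jac=[-0.3312 0.0000; 0.0000 -0.1806]  S=[0.4944 0.0169; 0.0169 0.2763]  K=[-0.3313 -0.0223; -0.0325 -0.3248]  nu=[0.3936, -0.2864]  x^+=[-2.0324, 3.0402]  P^+=[0.4409 0.0559; 0.0559 0.4700]
step 2: x^-=[-1.3939, 3.0402]  P^-=[0.5651 0.1606; 0.1606 0.7600]  H_jac=[0.1759 0.0000; 0.0000 -0.1012]  S=[0.4575 0.0101; 0.0101 0.2678]  K=[0.2189 -0.0690; 0.0682 -0.2897]  nu=[0.9344, 1.7049]  x^+=[-1.3070, 2.6100]  P^+=[0.5423 0.1491; 0.1491 0.7358]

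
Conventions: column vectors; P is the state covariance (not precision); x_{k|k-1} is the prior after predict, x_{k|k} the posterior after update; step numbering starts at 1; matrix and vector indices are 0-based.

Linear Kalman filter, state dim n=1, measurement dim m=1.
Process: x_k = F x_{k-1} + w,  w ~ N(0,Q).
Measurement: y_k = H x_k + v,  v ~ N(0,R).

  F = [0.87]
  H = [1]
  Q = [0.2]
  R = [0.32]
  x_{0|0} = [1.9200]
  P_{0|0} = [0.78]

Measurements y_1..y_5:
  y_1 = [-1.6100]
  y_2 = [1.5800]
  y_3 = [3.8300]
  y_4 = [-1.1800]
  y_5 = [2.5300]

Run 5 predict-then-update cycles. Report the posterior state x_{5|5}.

step 1: x^-=[1.6704]  P^-=[0.7904]  S=[1.1104]  K=[0.7118]  nu=[-3.2804]  x^+=[-0.6646]  P^+=[0.2278]
step 2: x^-=[-0.5782]  P^-=[0.3724]  S=[0.6924]  K=[0.5378]  nu=[2.1582]  x^+=[0.5826]  P^+=[0.1721]
step 3: x^-=[0.5068]  P^-=[0.3303]  S=[0.6503]  K=[0.5079]  nu=[3.3232]  x^+=[2.1947]  P^+=[0.1625]
step 4: x^-=[1.9094]  P^-=[0.3230]  S=[0.6430]  K=[0.5023]  nu=[-3.0894]  x^+=[0.3574]  P^+=[0.1608]
step 5: x^-=[0.3110]  P^-=[0.3217]  S=[0.6417]  K=[0.5013]  nu=[2.2190]  x^+=[1.4234]  P^+=[0.1604]

x_post = [1.4234]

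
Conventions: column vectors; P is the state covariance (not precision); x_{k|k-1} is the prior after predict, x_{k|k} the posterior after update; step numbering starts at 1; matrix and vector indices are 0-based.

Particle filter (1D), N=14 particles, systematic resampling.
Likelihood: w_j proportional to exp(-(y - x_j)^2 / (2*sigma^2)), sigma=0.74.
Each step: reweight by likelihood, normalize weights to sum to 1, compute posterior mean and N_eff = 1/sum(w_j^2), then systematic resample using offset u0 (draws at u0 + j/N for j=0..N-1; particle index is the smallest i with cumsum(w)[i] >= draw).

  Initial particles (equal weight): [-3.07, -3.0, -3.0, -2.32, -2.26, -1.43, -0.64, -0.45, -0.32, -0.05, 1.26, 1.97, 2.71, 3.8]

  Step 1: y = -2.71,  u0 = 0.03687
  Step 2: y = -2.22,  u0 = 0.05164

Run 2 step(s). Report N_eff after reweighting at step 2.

step 1: w=[0.1889, 0.1969, 0.1969, 0.1851, 0.1768, 0.0476, 0.0043, 0.0020, 0.0012, 0.0003, 0.0000, 0.0000, 0.0000, 0.0000]  mean=-2.6626  Neff=5.5235  idx=[0, 0, 0, 1, 1, 2, 2, 2, 3, 3, 3, 4, 4, 5]
step 2: w=[0.0519, 0.0519, 0.0519, 0.0576, 0.0576, 0.0576, 0.0576, 0.0576, 0.0995, 0.0995, 0.0995, 0.1003, 0.1003, 0.0568]  mean=-2.5702  Neff=12.8583  idx=[0, 2, 3, 4, 6, 7, 8, 9, 9, 10, 11, 11, 12, 13]

N_eff = 12.8583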